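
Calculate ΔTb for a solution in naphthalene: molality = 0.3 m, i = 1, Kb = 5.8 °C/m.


ΔTb = Kb × m × i
= 5.8 × 0.3 × 1
= 1.74 °C

1.74 °C


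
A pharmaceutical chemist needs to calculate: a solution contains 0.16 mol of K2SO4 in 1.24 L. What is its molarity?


M = n/V = 0.16/1.24 = 0.129 mol/L

0.129 M


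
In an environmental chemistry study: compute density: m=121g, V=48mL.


ρ = mass/volume
= 121/48
= 2.521 g/mL

2.521 g/mL


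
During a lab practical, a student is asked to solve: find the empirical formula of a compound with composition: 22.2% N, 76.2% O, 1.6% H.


Assume 100 g sample. Moles of each element:
  N: 22.2/14.01 = 1.585 mol
  O: 76.2/16.0 = 4.763 mol
  H: 1.6/1.008 = 1.587 mol
Divide by smallest (1.585):
  N: 1.585/1.585 = 1.0
  O: 4.763/1.585 = 3.01
  H: 1.587/1.585 = 1.0
Empirical formula: HNO3

HNO3


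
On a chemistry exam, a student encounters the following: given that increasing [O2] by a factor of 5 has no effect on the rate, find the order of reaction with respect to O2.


rate ∝ [O2]^n
rate ∝ [O2]^0
Order in O2: 0

0


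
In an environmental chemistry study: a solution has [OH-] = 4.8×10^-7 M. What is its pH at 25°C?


pOH = -log10([OH-]) = -log10(4.8×10^-7)
= 7 - log10(4.8) = 6.32
pH = 14 - pOH = 14 - 6.32 = 7.68

7.68


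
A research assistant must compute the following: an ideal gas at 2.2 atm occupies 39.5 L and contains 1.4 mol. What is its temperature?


PV = nRT  (R = 0.08206 L·atm/(mol·K))
T = PV/(nR) = 2.2×39.5/(1.4×0.08206)
= 86.90/0.114884
= 756.42 K

756.42 K


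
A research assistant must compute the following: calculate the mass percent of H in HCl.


M(HCl) = 1×1.008 + 1×35.45 = 36.458 g/mol
Mass of H = 1 × 1.008 = 1.008 g/mol
% H = 1.008/36.458 × 100 = 2.76%

2.76%


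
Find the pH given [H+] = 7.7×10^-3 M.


pH = -log10([H+]) = -log10(7.7×10^-3)
= 3 - log10(7.7)
= 3 - 0.89
= 2.11

2.11


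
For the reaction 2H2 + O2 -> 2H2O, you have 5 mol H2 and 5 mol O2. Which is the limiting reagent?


Mole ratio available / coefficient:
  H2: 5/2 = 2.500
  O2: 5/1 = 5.000
Smaller ratio is limiting.

H2


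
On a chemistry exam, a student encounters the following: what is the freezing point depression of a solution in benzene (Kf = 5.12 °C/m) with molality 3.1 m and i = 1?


ΔTf = Kf × m × i
= 5.12 × 3.1 × 1
= 15.872 °C

15.872 °C


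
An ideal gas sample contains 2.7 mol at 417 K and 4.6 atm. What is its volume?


PV = nRT  (R = 0.08206 L·atm/(mol·K))
V = nRT/P = 2.7×0.08206×417/4.6
= 20.085 L

20.085 L


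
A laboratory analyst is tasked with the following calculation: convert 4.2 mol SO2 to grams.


M(SO2) = 64.07 g/mol
mass = n × M = 4.2 × 64.07 = 269.09 g

269.09 g


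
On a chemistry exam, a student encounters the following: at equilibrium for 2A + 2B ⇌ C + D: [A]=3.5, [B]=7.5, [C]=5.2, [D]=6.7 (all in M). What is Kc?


Kc = [C][D]/([A]^2[B]^2)
= (5.2^1 × 6.7^1)/(3.5^2 × 7.5^2)
= 34.84/689.0625
= 0.05056

0.05056


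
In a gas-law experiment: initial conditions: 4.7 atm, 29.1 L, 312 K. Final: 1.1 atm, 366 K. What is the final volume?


P1V1/T1 = P2V2/T2
V2 = P1V1T2/(T1P2)
= 4.7×29.1×366/(312×1.1)
= 145.856 L

145.856 L


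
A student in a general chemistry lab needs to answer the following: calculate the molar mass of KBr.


M(KBr) = 1×39.1 + 1×79.9
= 39.1 + 79.9
= 119.0 g/mol

119.0 g/mol


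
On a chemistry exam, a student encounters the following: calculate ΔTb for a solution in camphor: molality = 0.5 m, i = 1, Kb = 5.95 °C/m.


ΔTb = Kb × m × i
= 5.95 × 0.5 × 1
= 2.975 °C

2.975 °C


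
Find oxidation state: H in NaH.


H with a metal (hydride): -1
Oxidation number: -1

-1


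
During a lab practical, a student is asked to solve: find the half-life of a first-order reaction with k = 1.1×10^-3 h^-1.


t½ = ln2/k = 0.693147/(1.1×10^-3 h^-1)
= 630.1 h

630.1 h


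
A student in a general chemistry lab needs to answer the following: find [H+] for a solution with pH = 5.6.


[H+] = 10^(-pH) = 10^(-5.6)
= 2.51×10^-6 M

2.51×10^-6 M


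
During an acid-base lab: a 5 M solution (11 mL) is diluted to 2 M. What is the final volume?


C1V1 = C2V2
5 × 11 = 2 × V2
V2 = 55/2 = 27.5 mL

27.5 mL


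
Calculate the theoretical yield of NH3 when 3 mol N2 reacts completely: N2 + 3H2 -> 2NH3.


Mole ratio NH3:N2 = 2:1
n(NH3) = 3 × 2/1 = 6.000 mol
mass = 6.000 × 17.03 = 102.18 g

102.18 g


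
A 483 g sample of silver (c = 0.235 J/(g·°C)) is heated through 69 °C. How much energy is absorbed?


q = mcΔT = 483 × 0.235 × 69
= 7831.85 J

7831.85 J


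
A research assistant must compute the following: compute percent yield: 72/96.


% yield = actual/theoretical × 100
= 72/96 × 100
= 75.0%

75.0%


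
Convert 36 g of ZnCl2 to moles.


M(ZnCl2) = 136.28 g/mol
n = mass/M = 36/136.28 = 0.2642 mol

0.2642 mol


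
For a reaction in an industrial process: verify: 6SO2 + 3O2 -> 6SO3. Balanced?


Equation: 6SO2 + 3O2 -> 6SO3
Check atoms: O: 18=18, S: 6=6
Balanced

Yes, balanced


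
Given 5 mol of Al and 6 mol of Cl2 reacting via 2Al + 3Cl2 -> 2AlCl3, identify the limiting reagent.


Mole ratio available / coefficient:
  Al: 5/2 = 2.500
  Cl2: 6/3 = 2.000
Smaller ratio is limiting.

Cl2


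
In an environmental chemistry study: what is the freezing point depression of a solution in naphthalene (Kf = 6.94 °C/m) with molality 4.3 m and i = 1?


ΔTf = Kf × m × i
= 6.94 × 4.3 × 1
= 29.842 °C

29.842 °C


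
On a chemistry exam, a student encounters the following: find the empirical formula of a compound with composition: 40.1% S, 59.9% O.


Assume 100 g sample. Moles of each element:
  S: 40.1/32.07 = 1.25 mol
  O: 59.9/16.0 = 3.744 mol
Divide by smallest (1.25):
  S: 1.25/1.25 = 1.0
  O: 3.744/1.25 = 3.0
Empirical formula: SO3

SO3


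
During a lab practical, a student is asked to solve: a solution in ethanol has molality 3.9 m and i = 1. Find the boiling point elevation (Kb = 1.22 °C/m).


ΔTb = Kb × m × i
= 1.22 × 3.9 × 1
= 4.758 °C

4.758 °C


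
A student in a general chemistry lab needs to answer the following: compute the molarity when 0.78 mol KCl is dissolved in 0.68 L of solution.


M = n/V = 0.78/0.68 = 1.147 mol/L

1.147 M


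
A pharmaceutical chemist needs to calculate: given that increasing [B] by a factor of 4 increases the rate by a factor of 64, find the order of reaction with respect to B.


rate ∝ [B]^n
4^n = 64 → n = 3
Order in B: 3

3


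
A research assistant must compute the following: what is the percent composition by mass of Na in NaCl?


M(NaCl) = 1×22.99 + 1×35.45 = 58.44 g/mol
Mass of Na = 1 × 22.99 = 22.99 g/mol
% Na = 22.99/58.44 × 100 = 39.34%

39.34%


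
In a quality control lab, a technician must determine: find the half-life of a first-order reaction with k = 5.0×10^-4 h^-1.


t½ = ln2/k = 0.693147/(5.0×10^-4 h^-1)
= 1386 h

1386 h


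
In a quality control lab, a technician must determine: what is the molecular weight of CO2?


M(CO2) = 1×12.01 + 2×16.0
= 12.01 + 32.0
= 44.01 g/mol

44.01 g/mol


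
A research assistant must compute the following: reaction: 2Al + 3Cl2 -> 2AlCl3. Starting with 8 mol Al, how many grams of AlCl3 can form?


Mole ratio AlCl3:Al = 2:2
n(AlCl3) = 8 × 2/2 = 8.000 mol
mass = 8.000 × 133.33 = 1066.64 g

1066.64 g


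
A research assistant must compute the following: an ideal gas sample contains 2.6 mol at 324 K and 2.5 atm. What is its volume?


PV = nRT  (R = 0.08206 L·atm/(mol·K))
V = nRT/P = 2.6×0.08206×324/2.5
= 27.651 L

27.651 L


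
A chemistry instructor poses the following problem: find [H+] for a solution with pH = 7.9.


[H+] = 10^(-pH) = 10^(-7.9)
= 1.26×10^-8 M

1.26×10^-8 M


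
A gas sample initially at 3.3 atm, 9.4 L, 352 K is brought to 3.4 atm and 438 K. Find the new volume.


P1V1/T1 = P2V2/T2
V2 = P1V1T2/(T1P2)
= 3.3×9.4×438/(352×3.4)
= 11.353 L

11.353 L


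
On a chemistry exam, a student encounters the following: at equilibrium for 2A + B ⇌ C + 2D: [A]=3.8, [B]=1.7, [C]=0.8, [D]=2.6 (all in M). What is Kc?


Kc = [C][D]^2/([A]^2[B])
= (0.8^1 × 2.6^2)/(3.8^2 × 1.7^1)
= 5.408/24.548
= 0.2203

0.2203


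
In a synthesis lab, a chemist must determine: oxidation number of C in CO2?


x + 2(-2) = 0, so x = +4
Oxidation number: +4

+4


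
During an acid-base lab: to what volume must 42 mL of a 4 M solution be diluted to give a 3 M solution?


C1V1 = C2V2
4 × 42 = 3 × V2
V2 = 168/3 = 56.0 mL

56.0 mL


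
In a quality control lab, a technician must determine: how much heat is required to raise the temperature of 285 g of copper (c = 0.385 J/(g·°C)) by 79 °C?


q = mcΔT = 285 × 0.385 × 79
= 8668.28 J

8668.28 J


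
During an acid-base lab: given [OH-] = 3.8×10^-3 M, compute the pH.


pOH = -log10([OH-]) = -log10(3.8×10^-3)
= 3 - log10(3.8) = 2.42
pH = 14 - pOH = 14 - 2.42 = 11.58

11.58


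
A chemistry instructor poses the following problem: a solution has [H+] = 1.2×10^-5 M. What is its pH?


pH = -log10([H+]) = -log10(1.2×10^-5)
= 5 - log10(1.2)
= 5 - 0.08
= 4.92

4.92


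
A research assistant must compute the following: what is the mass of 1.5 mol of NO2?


M(NO2) = 46.01 g/mol
mass = n × M = 1.5 × 46.01 = 69.02 g

69.02 g


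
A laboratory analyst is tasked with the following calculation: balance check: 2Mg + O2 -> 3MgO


Equation: 2Mg + O2 -> 3MgO
Check atoms: Mg: 2≠3, O: 2≠3
Not balanced

No, not balanced


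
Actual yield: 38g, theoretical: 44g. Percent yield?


% yield = actual/theoretical × 100
= 38/44 × 100
= 86.36%

86.36%


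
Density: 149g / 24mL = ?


ρ = mass/volume
= 149/24
= 6.208 g/mL

6.208 g/mL


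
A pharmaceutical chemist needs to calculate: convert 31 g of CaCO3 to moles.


M(CaCO3) = 100.09 g/mol
n = mass/M = 31/100.09 = 0.3097 mol

0.3097 mol


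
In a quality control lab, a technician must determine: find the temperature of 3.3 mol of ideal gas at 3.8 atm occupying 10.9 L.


PV = nRT  (R = 0.08206 L·atm/(mol·K))
T = PV/(nR) = 3.8×10.9/(3.3×0.08206)
= 41.42/0.270798
= 152.96 K

152.96 K


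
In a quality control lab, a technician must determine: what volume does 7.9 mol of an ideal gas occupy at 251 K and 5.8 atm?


PV = nRT  (R = 0.08206 L·atm/(mol·K))
V = nRT/P = 7.9×0.08206×251/5.8
= 28.055 L

28.055 L


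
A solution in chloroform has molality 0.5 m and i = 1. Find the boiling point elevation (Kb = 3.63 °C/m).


ΔTb = Kb × m × i
= 3.63 × 0.5 × 1
= 1.815 °C

1.815 °C


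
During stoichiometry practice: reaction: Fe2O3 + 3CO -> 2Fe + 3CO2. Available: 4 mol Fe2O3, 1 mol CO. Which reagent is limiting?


Mole ratio available / coefficient:
  Fe2O3: 4/1 = 4.000
  CO: 1/3 = 0.333
Smaller ratio is limiting.

CO


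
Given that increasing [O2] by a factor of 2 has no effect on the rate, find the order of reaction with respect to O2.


rate ∝ [O2]^n
rate ∝ [O2]^0
Order in O2: 0

0


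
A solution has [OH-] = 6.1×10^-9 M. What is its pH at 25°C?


pOH = -log10([OH-]) = -log10(6.1×10^-9)
= 9 - log10(6.1) = 8.21
pH = 14 - pOH = 14 - 8.21 = 5.79

5.79


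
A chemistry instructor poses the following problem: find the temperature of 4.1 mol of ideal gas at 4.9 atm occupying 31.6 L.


PV = nRT  (R = 0.08206 L·atm/(mol·K))
T = PV/(nR) = 4.9×31.6/(4.1×0.08206)
= 154.84/0.336446
= 460.22 K

460.22 K


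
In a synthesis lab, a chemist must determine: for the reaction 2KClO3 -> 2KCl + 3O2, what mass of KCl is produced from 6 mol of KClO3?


Mole ratio KCl:KClO3 = 2:2
n(KCl) = 6 × 2/2 = 6.000 mol
mass = 6.000 × 74.55 = 447.3 g

447.3 g


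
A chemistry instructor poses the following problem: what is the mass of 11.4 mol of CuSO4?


M(CuSO4) = 159.62 g/mol
mass = n × M = 11.4 × 159.62 = 1819.67 g

1819.67 g


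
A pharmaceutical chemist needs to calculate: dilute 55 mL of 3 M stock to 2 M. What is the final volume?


C1V1 = C2V2
3 × 55 = 2 × V2
V2 = 165/2 = 82.5 mL

82.5 mL


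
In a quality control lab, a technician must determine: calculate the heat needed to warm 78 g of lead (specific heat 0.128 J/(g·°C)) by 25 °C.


q = mcΔT = 78 × 0.128 × 25
= 249.60 J

249.60 J


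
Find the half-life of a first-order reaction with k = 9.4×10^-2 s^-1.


t½ = ln2/k = 0.693147/(9.4×10^-2 s^-1)
= 7.374 s

7.374 s


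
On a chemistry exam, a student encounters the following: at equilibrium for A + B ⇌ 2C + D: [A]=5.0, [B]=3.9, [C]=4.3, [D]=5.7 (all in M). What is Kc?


Kc = [C]^2[D]/([A][B])
= (4.3^2 × 5.7^1)/(5.0^1 × 3.9^1)
= 105.393/19.5
= 5.405

5.405


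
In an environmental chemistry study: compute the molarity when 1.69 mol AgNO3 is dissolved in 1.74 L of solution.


M = n/V = 1.69/1.74 = 0.971 mol/L

0.971 M


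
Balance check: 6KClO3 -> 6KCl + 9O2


Equation: 6KClO3 -> 6KCl + 9O2
Check atoms: Cl: 6=6, K: 6=6, O: 18=18
Balanced

Yes, balanced


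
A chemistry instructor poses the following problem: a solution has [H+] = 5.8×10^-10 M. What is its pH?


pH = -log10([H+]) = -log10(5.8×10^-10)
= 10 - log10(5.8)
= 10 - 0.76
= 9.24

9.24


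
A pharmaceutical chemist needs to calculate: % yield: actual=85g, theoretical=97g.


% yield = actual/theoretical × 100
= 85/97 × 100
= 87.63%

87.63%


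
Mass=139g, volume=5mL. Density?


ρ = mass/volume
= 139/5
= 27.8 g/mL

27.8 g/mL


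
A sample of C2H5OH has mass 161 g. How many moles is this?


M(C2H5OH) = 46.07 g/mol
n = mass/M = 161/46.07 = 3.4947 mol

3.4947 mol


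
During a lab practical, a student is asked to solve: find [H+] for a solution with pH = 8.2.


[H+] = 10^(-pH) = 10^(-8.2)
= 6.31×10^-9 M

6.31×10^-9 M


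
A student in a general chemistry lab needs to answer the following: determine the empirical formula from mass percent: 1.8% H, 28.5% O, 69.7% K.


Assume 100 g sample. Moles of each element:
  H: 1.8/1.008 = 1.786 mol
  O: 28.5/16.0 = 1.781 mol
  K: 69.7/39.1 = 1.783 mol
Divide by smallest (1.781):
  H: 1.786/1.781 = 1.0
  O: 1.781/1.781 = 1.0
  K: 1.783/1.781 = 1.0
Empirical formula: KOH

KOH


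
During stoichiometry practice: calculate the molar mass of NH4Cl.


M(NH4Cl) = 1×14.01 + 4×1.008 + 1×35.45
= 14.01 + 4.03 + 35.45
= 53.49 g/mol

53.49 g/mol


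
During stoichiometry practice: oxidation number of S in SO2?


x + 2(-2) = 0, so x = +4
Oxidation number: +4

+4


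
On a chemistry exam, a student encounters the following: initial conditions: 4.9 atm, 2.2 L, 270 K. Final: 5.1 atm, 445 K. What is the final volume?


P1V1/T1 = P2V2/T2
V2 = P1V1T2/(T1P2)
= 4.9×2.2×445/(270×5.1)
= 3.484 L

3.484 L


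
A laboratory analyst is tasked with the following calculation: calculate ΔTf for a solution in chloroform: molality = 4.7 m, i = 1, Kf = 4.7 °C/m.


ΔTf = Kf × m × i
= 4.7 × 4.7 × 1
= 22.09 °C

22.09 °C


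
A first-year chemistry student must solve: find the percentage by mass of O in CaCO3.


M(CaCO3) = 1×40.08 + 1×12.01 + 3×16.0 = 100.09 g/mol
Mass of O = 3 × 16.0 = 48.00 g/mol
% O = 48.00/100.09 × 100 = 47.96%

47.96%


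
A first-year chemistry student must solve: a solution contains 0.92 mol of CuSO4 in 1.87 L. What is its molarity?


M = n/V = 0.92/1.87 = 0.492 mol/L

0.492 M


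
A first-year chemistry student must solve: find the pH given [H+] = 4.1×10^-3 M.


pH = -log10([H+]) = -log10(4.1×10^-3)
= 3 - log10(4.1)
= 3 - 0.61
= 2.39

2.39


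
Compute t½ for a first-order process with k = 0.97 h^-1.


t½ = ln2/k = 0.693147/(0.97 h^-1)
= 0.7146 h

0.7146 h


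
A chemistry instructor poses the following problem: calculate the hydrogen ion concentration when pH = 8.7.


[H+] = 10^(-pH) = 10^(-8.7)
= 2.0×10^-9 M

2.0×10^-9 M


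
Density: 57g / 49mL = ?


ρ = mass/volume
= 57/49
= 1.163 g/mL

1.163 g/mL


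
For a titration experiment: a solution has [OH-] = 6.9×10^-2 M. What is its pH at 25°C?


pOH = -log10([OH-]) = -log10(6.9×10^-2)
= 2 - log10(6.9) = 1.16
pH = 14 - pOH = 14 - 1.16 = 12.84

12.84


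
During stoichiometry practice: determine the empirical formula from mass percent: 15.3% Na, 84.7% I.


Assume 100 g sample. Moles of each element:
  Na: 15.3/22.99 = 0.666 mol
  I: 84.7/126.9 = 0.667 mol
Divide by smallest (0.666):
  Na: 0.666/0.666 = 1.0
  I: 0.667/0.666 = 1.0
Empirical formula: NaI

NaI


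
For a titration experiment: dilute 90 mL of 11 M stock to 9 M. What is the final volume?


C1V1 = C2V2
11 × 90 = 9 × V2
V2 = 990/9 = 110.0 mL

110.0 mL


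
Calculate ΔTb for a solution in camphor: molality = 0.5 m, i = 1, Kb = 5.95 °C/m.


ΔTb = Kb × m × i
= 5.95 × 0.5 × 1
= 2.975 °C

2.975 °C


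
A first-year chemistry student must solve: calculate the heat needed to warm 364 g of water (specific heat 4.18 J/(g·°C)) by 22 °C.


q = mcΔT = 364 × 4.18 × 22
= 33473.44 J

33473.44 J


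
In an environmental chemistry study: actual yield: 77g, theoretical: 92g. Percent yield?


% yield = actual/theoretical × 100
= 77/92 × 100
= 83.7%

83.7%


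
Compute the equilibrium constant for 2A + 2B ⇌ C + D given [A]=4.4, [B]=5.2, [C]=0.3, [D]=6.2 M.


Kc = [C][D]/([A]^2[B]^2)
= (0.3^1 × 6.2^1)/(4.4^2 × 5.2^2)
= 1.86/523.4944
= 0.003553

0.003553


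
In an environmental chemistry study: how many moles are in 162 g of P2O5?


M(P2O5) = 141.94 g/mol
n = mass/M = 162/141.94 = 1.1413 mol

1.1413 mol


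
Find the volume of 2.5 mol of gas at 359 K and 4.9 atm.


PV = nRT  (R = 0.08206 L·atm/(mol·K))
V = nRT/P = 2.5×0.08206×359/4.9
= 15.03 L

15.03 L


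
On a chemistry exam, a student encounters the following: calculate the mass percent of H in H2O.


M(H2O) = 2×1.008 + 1×16.0 = 18.016 g/mol
Mass of H = 2 × 1.008 = 2.016 g/mol
% H = 2.016/18.016 × 100 = 11.19%

11.19%


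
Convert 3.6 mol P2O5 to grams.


M(P2O5) = 141.94 g/mol
mass = n × M = 3.6 × 141.94 = 510.98 g

510.98 g


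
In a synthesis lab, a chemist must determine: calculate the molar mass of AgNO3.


M(AgNO3) = 1×107.87 + 1×14.01 + 3×16.0
= 107.87 + 14.01 + 48.0
= 169.88 g/mol

169.88 g/mol


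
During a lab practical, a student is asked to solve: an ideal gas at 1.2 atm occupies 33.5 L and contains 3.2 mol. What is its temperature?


PV = nRT  (R = 0.08206 L·atm/(mol·K))
T = PV/(nR) = 1.2×33.5/(3.2×0.08206)
= 40.20/0.262592
= 153.09 K

153.09 K


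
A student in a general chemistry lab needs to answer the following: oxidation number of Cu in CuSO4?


Sulfate is -2, so Cu = +2
Oxidation number: +2

+2


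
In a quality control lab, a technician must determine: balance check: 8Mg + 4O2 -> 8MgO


Equation: 8Mg + 4O2 -> 8MgO
Check atoms: Mg: 8=8, O: 8=8
Balanced

Yes, balanced


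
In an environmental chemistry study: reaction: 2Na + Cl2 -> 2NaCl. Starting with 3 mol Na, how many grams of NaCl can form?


Mole ratio NaCl:Na = 2:2
n(NaCl) = 3 × 2/2 = 3.000 mol
mass = 3.000 × 58.44 = 175.32 g

175.32 g


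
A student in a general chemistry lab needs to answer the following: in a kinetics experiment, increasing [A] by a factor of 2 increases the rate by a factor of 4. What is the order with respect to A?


rate ∝ [A]^n
2^n = 4 → n = 2
Order in A: 2

2


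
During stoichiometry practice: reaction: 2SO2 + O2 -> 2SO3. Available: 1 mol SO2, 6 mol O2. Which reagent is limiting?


Mole ratio available / coefficient:
  SO2: 1/2 = 0.500
  O2: 6/1 = 6.000
Smaller ratio is limiting.

SO2


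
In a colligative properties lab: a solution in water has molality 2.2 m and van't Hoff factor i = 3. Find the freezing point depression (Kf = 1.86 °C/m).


ΔTf = Kf × m × i
= 1.86 × 2.2 × 3
= 12.276 °C

12.276 °C


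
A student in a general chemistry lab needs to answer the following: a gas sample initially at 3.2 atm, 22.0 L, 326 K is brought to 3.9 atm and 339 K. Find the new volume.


P1V1/T1 = P2V2/T2
V2 = P1V1T2/(T1P2)
= 3.2×22.0×339/(326×3.9)
= 18.771 L

18.771 L


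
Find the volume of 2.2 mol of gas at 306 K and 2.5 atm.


PV = nRT  (R = 0.08206 L·atm/(mol·K))
V = nRT/P = 2.2×0.08206×306/2.5
= 22.097 L

22.097 L


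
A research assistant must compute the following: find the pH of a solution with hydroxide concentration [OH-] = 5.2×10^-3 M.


pOH = -log10([OH-]) = -log10(5.2×10^-3)
= 3 - log10(5.2) = 2.28
pH = 14 - pOH = 14 - 2.28 = 11.72

11.72


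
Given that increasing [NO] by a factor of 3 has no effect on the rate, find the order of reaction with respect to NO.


rate ∝ [NO]^n
rate ∝ [NO]^0
Order in NO: 0

0


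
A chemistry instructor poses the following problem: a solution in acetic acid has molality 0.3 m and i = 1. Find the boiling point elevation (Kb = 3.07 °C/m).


ΔTb = Kb × m × i
= 3.07 × 0.3 × 1
= 0.921 °C

0.921 °C


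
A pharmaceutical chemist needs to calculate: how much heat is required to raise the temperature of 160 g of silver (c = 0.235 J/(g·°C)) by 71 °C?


q = mcΔT = 160 × 0.235 × 71
= 2669.60 J

2669.60 J


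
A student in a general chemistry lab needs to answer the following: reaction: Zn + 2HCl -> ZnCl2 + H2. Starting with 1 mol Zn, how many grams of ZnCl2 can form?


Mole ratio ZnCl2:Zn = 1:1
n(ZnCl2) = 1 × 1/1 = 1.000 mol
mass = 1.000 × 136.28 = 136.28 g

136.28 g


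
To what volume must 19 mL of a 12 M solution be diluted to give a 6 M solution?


C1V1 = C2V2
12 × 19 = 6 × V2
V2 = 228/6 = 38.0 mL

38.0 mL


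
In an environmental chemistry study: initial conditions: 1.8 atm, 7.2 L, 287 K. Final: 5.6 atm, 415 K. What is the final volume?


P1V1/T1 = P2V2/T2
V2 = P1V1T2/(T1P2)
= 1.8×7.2×415/(287×5.6)
= 3.346 L

3.346 L


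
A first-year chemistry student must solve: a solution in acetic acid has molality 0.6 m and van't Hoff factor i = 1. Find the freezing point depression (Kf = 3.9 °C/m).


ΔTf = Kf × m × i
= 3.9 × 0.6 × 1
= 2.34 °C

2.34 °C


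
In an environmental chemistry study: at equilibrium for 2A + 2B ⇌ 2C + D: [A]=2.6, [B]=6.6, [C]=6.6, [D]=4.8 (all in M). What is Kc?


Kc = [C]^2[D]/([A]^2[B]^2)
= (6.6^2 × 4.8^1)/(2.6^2 × 6.6^2)
= 209.088/294.4656
= 0.7101

0.7101


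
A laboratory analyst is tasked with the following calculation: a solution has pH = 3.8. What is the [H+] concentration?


[H+] = 10^(-pH) = 10^(-3.8)
= 1.58×10^-4 M

1.58×10^-4 M


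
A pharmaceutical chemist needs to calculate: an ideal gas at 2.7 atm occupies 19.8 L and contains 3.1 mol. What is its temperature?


PV = nRT  (R = 0.08206 L·atm/(mol·K))
T = PV/(nR) = 2.7×19.8/(3.1×0.08206)
= 53.46/0.254386
= 210.15 K

210.15 K


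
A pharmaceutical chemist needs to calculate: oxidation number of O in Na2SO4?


O is usually -2
Oxidation number: -2

-2


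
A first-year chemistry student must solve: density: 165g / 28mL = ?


ρ = mass/volume
= 165/28
= 5.893 g/mL

5.893 g/mL


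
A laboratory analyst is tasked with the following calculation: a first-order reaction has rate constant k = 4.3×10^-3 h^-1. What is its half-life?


t½ = ln2/k = 0.693147/(4.3×10^-3 h^-1)
= 161.2 h

161.2 h


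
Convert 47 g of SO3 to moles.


M(SO3) = 80.07 g/mol
n = mass/M = 47/80.07 = 0.587 mol

0.587 mol


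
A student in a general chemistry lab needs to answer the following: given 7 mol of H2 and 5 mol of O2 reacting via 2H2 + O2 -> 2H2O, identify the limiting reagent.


Mole ratio available / coefficient:
  H2: 7/2 = 3.500
  O2: 5/1 = 5.000
Smaller ratio is limiting.

H2


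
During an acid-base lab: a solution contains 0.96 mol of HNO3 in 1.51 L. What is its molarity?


M = n/V = 0.96/1.51 = 0.636 mol/L

0.636 M


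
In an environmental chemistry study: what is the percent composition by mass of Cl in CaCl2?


M(CaCl2) = 1×40.08 + 2×35.45 = 110.98 g/mol
Mass of Cl = 2 × 35.45 = 70.90 g/mol
% Cl = 70.90/110.98 × 100 = 63.89%

63.89%


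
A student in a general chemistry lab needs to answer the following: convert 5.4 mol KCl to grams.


M(KCl) = 74.55 g/mol
mass = n × M = 5.4 × 74.55 = 402.57 g

402.57 g


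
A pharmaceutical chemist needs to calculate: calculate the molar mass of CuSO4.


M(CuSO4) = 1×63.55 + 1×32.07 + 4×16.0
= 63.55 + 32.07 + 64.0
= 159.62 g/mol

159.62 g/mol


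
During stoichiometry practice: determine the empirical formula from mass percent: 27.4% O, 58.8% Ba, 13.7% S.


Assume 100 g sample. Moles of each element:
  O: 27.4/16.0 = 1.712 mol
  Ba: 58.8/137.33 = 0.428 mol
  S: 13.7/32.07 = 0.427 mol
Divide by smallest (0.427):
  O: 1.712/0.427 = 4.01
  Ba: 0.428/0.427 = 1.0
  S: 0.427/0.427 = 1.0
Empirical formula: BaSO4

BaSO4


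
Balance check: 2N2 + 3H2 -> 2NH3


Equation: 2N2 + 3H2 -> 2NH3
Check atoms: H: 6=6, N: 4≠2
Not balanced

No, not balanced


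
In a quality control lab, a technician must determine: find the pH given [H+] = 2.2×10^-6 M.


pH = -log10([H+]) = -log10(2.2×10^-6)
= 6 - log10(2.2)
= 6 - 0.34
= 5.66

5.66


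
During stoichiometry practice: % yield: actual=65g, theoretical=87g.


% yield = actual/theoretical × 100
= 65/87 × 100
= 74.71%

74.71%


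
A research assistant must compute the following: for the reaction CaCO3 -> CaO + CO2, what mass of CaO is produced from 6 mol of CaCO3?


Mole ratio CaO:CaCO3 = 1:1
n(CaO) = 6 × 1/1 = 6.000 mol
mass = 6.000 × 56.08 = 336.48 g

336.48 g


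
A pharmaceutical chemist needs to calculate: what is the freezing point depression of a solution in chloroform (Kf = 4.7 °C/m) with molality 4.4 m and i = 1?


ΔTf = Kf × m × i
= 4.7 × 4.4 × 1
= 20.68 °C

20.68 °C


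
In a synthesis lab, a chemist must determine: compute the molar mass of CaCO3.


M(CaCO3) = 1×40.08 + 1×12.01 + 3×16.0
= 40.08 + 12.01 + 48.0
= 100.09 g/mol

100.09 g/mol


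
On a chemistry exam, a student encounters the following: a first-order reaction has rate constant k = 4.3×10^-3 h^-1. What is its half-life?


t½ = ln2/k = 0.693147/(4.3×10^-3 h^-1)
= 161.2 h

161.2 h


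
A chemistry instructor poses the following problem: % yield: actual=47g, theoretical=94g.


% yield = actual/theoretical × 100
= 47/94 × 100
= 50.0%

50.0%


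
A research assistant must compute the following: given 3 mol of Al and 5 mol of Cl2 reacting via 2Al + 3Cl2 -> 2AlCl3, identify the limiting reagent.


Mole ratio available / coefficient:
  Al: 3/2 = 1.500
  Cl2: 5/3 = 1.667
Smaller ratio is limiting.

Al


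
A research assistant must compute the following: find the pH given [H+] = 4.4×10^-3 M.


pH = -log10([H+]) = -log10(4.4×10^-3)
= 3 - log10(4.4)
= 3 - 0.64
= 2.36

2.36


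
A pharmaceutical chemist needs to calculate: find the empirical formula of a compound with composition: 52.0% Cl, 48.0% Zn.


Assume 100 g sample. Moles of each element:
  Cl: 52.0/35.45 = 1.467 mol
  Zn: 48.0/65.38 = 0.734 mol
Divide by smallest (0.734):
  Cl: 1.467/0.734 = 2.0
  Zn: 0.734/0.734 = 1.0
Empirical formula: ZnCl2

ZnCl2


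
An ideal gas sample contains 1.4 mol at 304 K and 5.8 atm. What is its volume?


PV = nRT  (R = 0.08206 L·atm/(mol·K))
V = nRT/P = 1.4×0.08206×304/5.8
= 6.022 L

6.022 L


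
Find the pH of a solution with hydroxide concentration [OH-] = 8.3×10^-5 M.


pOH = -log10([OH-]) = -log10(8.3×10^-5)
= 5 - log10(8.3) = 4.08
pH = 14 - pOH = 14 - 4.08 = 9.92

9.92


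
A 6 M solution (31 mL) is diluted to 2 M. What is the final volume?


C1V1 = C2V2
6 × 31 = 2 × V2
V2 = 186/2 = 93.0 mL

93.0 mL


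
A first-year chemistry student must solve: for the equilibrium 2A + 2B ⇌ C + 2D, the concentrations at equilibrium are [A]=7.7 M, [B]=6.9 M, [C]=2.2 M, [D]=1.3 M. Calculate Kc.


Kc = [C][D]^2/([A]^2[B]^2)
= (2.2^1 × 1.3^2)/(7.7^2 × 6.9^2)
= 3.718/2822.7969
= 0.001317

0.001317


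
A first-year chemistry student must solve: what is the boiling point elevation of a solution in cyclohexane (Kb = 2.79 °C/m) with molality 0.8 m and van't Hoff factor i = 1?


ΔTb = Kb × m × i
= 2.79 × 0.8 × 1
= 2.232 °C

2.232 °C


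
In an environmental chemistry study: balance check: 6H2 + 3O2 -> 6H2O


Equation: 6H2 + 3O2 -> 6H2O
Check atoms: H: 12=12, O: 6=6
Balanced

Yes, balanced


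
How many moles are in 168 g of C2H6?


M(C2H6) = 30.07 g/mol
n = mass/M = 168/30.07 = 5.587 mol

5.587 mol


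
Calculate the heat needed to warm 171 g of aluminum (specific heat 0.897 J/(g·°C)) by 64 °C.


q = mcΔT = 171 × 0.897 × 64
= 9816.77 J

9816.77 J


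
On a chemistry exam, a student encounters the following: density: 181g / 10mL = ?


ρ = mass/volume
= 181/10
= 18.1 g/mL

18.1 g/mL


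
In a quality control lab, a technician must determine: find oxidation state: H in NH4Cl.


H is +1 with nonmetals
Oxidation number: +1

+1


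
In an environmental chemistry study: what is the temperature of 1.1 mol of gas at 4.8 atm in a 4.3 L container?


PV = nRT  (R = 0.08206 L·atm/(mol·K))
T = PV/(nR) = 4.8×4.3/(1.1×0.08206)
= 20.64/0.090266
= 228.66 K

228.66 K


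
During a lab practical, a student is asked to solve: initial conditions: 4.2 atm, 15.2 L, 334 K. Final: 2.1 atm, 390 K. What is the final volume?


P1V1/T1 = P2V2/T2
V2 = P1V1T2/(T1P2)
= 4.2×15.2×390/(334×2.1)
= 35.497 L

35.497 L


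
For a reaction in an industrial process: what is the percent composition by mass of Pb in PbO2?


M(PbO2) = 1×207.2 + 2×16.0 = 239.20 g/mol
Mass of Pb = 1 × 207.2 = 207.20 g/mol
% Pb = 207.20/239.20 × 100 = 86.62%

86.62%


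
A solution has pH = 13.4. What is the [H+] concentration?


[H+] = 10^(-pH) = 10^(-13.4)
= 3.98×10^-14 M

3.98×10^-14 M


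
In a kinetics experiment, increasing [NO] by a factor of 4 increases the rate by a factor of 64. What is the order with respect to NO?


rate ∝ [NO]^n
4^n = 64 → n = 3
Order in NO: 3

3


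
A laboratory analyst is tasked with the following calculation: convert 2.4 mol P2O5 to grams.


M(P2O5) = 141.94 g/mol
mass = n × M = 2.4 × 141.94 = 340.66 g

340.66 g


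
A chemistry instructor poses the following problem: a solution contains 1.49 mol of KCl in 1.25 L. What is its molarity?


M = n/V = 1.49/1.25 = 1.192 mol/L

1.192 M


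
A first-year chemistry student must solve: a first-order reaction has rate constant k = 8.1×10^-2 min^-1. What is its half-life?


t½ = ln2/k = 0.693147/(8.1×10^-2 min^-1)
= 8.557 min

8.557 min


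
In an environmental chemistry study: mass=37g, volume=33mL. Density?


ρ = mass/volume
= 37/33
= 1.121 g/mL

1.121 g/mL


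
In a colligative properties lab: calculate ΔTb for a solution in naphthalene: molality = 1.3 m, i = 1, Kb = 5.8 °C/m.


ΔTb = Kb × m × i
= 5.8 × 1.3 × 1
= 7.54 °C

7.54 °C


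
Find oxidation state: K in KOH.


Group 1 metal: +1
Oxidation number: +1

+1


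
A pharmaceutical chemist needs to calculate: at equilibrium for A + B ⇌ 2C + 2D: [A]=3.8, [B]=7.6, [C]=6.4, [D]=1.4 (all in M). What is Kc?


Kc = [C]^2[D]^2/([A][B])
= (6.4^2 × 1.4^2)/(3.8^1 × 7.6^1)
= 80.2816/28.88
= 2.780

2.780


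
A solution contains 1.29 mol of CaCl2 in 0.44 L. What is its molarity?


M = n/V = 1.29/0.44 = 2.932 mol/L

2.932 M


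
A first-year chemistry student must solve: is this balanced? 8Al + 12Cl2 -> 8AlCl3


Equation: 8Al + 12Cl2 -> 8AlCl3
Check atoms: Al: 8=8, Cl: 24=24
Balanced

Yes, balanced


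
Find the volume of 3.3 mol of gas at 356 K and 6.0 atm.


PV = nRT  (R = 0.08206 L·atm/(mol·K))
V = nRT/P = 3.3×0.08206×356/6.0
= 16.067 L

16.067 L


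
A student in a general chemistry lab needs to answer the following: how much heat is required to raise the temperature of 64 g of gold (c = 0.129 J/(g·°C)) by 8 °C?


q = mcΔT = 64 × 0.129 × 8
= 66.05 J

66.05 J


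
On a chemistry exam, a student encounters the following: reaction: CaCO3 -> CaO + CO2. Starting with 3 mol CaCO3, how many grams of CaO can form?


Mole ratio CaO:CaCO3 = 1:1
n(CaO) = 3 × 1/1 = 3.000 mol
mass = 3.000 × 56.08 = 168.24 g

168.24 g


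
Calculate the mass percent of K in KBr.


M(KBr) = 1×39.1 + 1×79.9 = 119.00 g/mol
Mass of K = 1 × 39.1 = 39.10 g/mol
% K = 39.10/119.00 × 100 = 32.86%

32.86%


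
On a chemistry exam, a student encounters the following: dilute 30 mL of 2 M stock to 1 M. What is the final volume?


C1V1 = C2V2
2 × 30 = 1 × V2
V2 = 60/1 = 60.0 mL

60.0 mL


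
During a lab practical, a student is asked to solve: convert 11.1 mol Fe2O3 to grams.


M(Fe2O3) = 159.7 g/mol
mass = n × M = 11.1 × 159.7 = 1772.67 g

1772.67 g


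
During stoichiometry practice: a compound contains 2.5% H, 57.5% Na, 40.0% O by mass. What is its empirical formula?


Assume 100 g sample. Moles of each element:
  H: 2.5/1.008 = 2.48 mol
  Na: 57.5/22.99 = 2.501 mol
  O: 40.0/16.0 = 2.5 mol
Divide by smallest (2.48):
  H: 2.48/2.48 = 1.0
  Na: 2.501/2.48 = 1.01
  O: 2.5/2.48 = 1.01
Empirical formula: NaOH

NaOH


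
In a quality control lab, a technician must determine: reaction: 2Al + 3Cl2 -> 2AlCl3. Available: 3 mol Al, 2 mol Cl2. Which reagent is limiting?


Mole ratio available / coefficient:
  Al: 3/2 = 1.500
  Cl2: 2/3 = 0.667
Smaller ratio is limiting.

Cl2


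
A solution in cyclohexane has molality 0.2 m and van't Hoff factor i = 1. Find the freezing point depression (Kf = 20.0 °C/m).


ΔTf = Kf × m × i
= 20.0 × 0.2 × 1
= 4.0 °C

4.0 °C


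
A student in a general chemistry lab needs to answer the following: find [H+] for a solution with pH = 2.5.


[H+] = 10^(-pH) = 10^(-2.5)
= 3.16×10^-3 M

3.16×10^-3 M


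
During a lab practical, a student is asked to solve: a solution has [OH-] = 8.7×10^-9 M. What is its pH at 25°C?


pOH = -log10([OH-]) = -log10(8.7×10^-9)
= 9 - log10(8.7) = 8.06
pH = 14 - pOH = 14 - 8.06 = 5.94

5.94


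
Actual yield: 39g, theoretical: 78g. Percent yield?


% yield = actual/theoretical × 100
= 39/78 × 100
= 50.0%

50.0%


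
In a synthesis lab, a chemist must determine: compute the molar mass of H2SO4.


M(H2SO4) = 2×1.008 + 1×32.07 + 4×16.0
= 2.02 + 32.07 + 64.0
= 98.09 g/mol

98.09 g/mol


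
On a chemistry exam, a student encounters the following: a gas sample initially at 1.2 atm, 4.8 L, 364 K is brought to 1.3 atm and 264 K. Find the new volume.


P1V1/T1 = P2V2/T2
V2 = P1V1T2/(T1P2)
= 1.2×4.8×264/(364×1.3)
= 3.214 L

3.214 L


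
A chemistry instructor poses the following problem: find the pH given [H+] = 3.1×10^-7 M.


pH = -log10([H+]) = -log10(3.1×10^-7)
= 7 - log10(3.1)
= 7 - 0.49
= 6.51

6.51


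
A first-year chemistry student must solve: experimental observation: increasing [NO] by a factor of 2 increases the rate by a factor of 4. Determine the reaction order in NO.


rate ∝ [NO]^n
2^n = 4 → n = 2
Order in NO: 2

2


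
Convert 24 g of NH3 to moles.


M(NH3) = 17.03 g/mol
n = mass/M = 24/17.03 = 1.4093 mol

1.4093 mol


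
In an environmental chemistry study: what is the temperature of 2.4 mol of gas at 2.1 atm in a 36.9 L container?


PV = nRT  (R = 0.08206 L·atm/(mol·K))
T = PV/(nR) = 2.1×36.9/(2.4×0.08206)
= 77.49/0.196944
= 393.46 K

393.46 K


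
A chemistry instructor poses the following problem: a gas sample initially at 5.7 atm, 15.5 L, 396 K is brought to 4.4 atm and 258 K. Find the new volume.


P1V1/T1 = P2V2/T2
V2 = P1V1T2/(T1P2)
= 5.7×15.5×258/(396×4.4)
= 13.082 L

13.082 L


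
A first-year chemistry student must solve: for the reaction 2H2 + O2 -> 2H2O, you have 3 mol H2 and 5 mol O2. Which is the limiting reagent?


Mole ratio available / coefficient:
  H2: 3/2 = 1.500
  O2: 5/1 = 5.000
Smaller ratio is limiting.

H2


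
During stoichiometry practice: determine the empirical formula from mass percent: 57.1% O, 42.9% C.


Assume 100 g sample. Moles of each element:
  O: 57.1/16.0 = 3.569 mol
  C: 42.9/12.01 = 3.572 mol
Divide by smallest (3.569):
  O: 3.569/3.569 = 1.0
  C: 3.572/3.569 = 1.0
Empirical formula: CO

CO


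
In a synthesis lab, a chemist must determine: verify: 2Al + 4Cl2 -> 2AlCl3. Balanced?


Equation: 2Al + 4Cl2 -> 2AlCl3
Check atoms: Al: 2=2, Cl: 8≠6
Not balanced

No, not balanced


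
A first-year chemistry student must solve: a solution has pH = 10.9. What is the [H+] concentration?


[H+] = 10^(-pH) = 10^(-10.9)
= 1.26×10^-11 M

1.26×10^-11 M


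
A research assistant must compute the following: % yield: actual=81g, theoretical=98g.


% yield = actual/theoretical × 100
= 81/98 × 100
= 82.65%

82.65%


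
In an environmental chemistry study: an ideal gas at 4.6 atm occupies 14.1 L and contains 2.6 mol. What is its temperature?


PV = nRT  (R = 0.08206 L·atm/(mol·K))
T = PV/(nR) = 4.6×14.1/(2.6×0.08206)
= 64.86/0.213356
= 304.00 K

304.00 K


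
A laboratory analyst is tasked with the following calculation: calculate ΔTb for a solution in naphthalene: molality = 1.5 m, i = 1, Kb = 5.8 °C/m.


ΔTb = Kb × m × i
= 5.8 × 1.5 × 1
= 8.7 °C

8.7 °C


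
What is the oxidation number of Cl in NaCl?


halide: -1
Oxidation number: -1

-1


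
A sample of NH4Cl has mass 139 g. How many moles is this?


M(NH4Cl) = 53.49 g/mol
n = mass/M = 139/53.49 = 2.5986 mol

2.5986 mol


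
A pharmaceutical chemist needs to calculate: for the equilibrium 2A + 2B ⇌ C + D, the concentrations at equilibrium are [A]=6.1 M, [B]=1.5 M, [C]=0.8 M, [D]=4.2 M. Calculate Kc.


Kc = [C][D]/([A]^2[B]^2)
= (0.8^1 × 4.2^1)/(6.1^2 × 1.5^2)
= 3.36/83.7225
= 0.04013

0.04013


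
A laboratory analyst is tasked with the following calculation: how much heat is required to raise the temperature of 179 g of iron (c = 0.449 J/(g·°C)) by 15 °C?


q = mcΔT = 179 × 0.449 × 15
= 1205.57 J

1205.57 J


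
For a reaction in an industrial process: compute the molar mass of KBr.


M(KBr) = 1×39.1 + 1×79.9
= 39.1 + 79.9
= 119.0 g/mol

119.0 g/mol


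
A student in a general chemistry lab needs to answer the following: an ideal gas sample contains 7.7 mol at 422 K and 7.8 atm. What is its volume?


PV = nRT  (R = 0.08206 L·atm/(mol·K))
V = nRT/P = 7.7×0.08206×422/7.8
= 34.185 L

34.185 L


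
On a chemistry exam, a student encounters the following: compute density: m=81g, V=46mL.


ρ = mass/volume
= 81/46
= 1.761 g/mL

1.761 g/mL


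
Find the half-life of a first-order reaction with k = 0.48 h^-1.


t½ = ln2/k = 0.693147/(0.48 h^-1)
= 1.444 h

1.444 h


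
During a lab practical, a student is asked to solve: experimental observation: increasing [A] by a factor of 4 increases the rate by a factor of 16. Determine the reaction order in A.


rate ∝ [A]^n
4^n = 16 → n = 2
Order in A: 2

2


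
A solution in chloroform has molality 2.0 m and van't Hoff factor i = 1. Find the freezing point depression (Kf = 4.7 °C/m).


ΔTf = Kf × m × i
= 4.7 × 2.0 × 1
= 9.4 °C

9.4 °C


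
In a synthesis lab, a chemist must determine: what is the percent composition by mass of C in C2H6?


M(C2H6) = 2×12.01 + 6×1.008 = 30.068 g/mol
Mass of C = 2 × 12.01 = 24.02 g/mol
% C = 24.02/30.068 × 100 = 79.89%

79.89%


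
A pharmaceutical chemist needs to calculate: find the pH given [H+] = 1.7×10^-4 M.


pH = -log10([H+]) = -log10(1.7×10^-4)
= 4 - log10(1.7)
= 4 - 0.23
= 3.77

3.77


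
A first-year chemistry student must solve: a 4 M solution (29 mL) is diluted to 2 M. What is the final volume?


C1V1 = C2V2
4 × 29 = 2 × V2
V2 = 116/2 = 58.0 mL

58.0 mL


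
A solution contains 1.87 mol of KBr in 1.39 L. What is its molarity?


M = n/V = 1.87/1.39 = 1.345 mol/L

1.345 M
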